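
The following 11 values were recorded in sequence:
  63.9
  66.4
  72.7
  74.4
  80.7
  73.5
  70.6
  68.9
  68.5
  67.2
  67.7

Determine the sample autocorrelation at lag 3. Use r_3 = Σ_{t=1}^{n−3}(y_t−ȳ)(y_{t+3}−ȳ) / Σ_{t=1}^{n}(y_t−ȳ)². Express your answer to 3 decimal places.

-0.354

Mean ȳ = (63.9 + 66.4 + 72.7 + 74.4 + 80.7 + 73.5 + 70.6 + 68.9 + 68.5 + 67.2 + 67.7)/11 = 70.4091
Numerator Σ_{t=1}^{8}(y_t−ȳ)(y_{t+3}−ȳ) = -77.3466
Denominator Σ(y_t−ȳ)² = 218.6691
r_3 = -77.3466 / 218.6691 = -0.354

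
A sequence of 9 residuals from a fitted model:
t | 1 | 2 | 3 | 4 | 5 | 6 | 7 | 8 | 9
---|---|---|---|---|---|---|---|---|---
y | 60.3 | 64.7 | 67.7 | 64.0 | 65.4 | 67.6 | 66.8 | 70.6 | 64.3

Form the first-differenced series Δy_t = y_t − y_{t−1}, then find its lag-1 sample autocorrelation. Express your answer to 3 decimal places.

First differences Δy: 4.4, 3.0, -3.7, 1.4, 2.2, -0.8, 3.8, -6.3
Mean of differences = 0.5000
Numerator Σ(Δy_t−Δȳ)(Δy_{t+1}−Δȳ) = -31.9400
Denominator Σ(Δy_t−Δȳ)² = 101.6200
r_1(Δy) = -31.9400 / 101.6200 = -0.314

-0.314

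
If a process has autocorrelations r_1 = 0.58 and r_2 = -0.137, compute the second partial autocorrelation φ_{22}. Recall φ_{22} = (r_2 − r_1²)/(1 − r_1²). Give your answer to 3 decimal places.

-0.713

φ_{22} = (r_2 − r_1²) / (1 − r_1²)
r_1² = (0.58)² = 0.3364
Numerator = -0.137 − 0.3364 = -0.4734; denominator = 1 − 0.3364 = 0.6636
φ_{22} = -0.4734 / 0.6636 = -0.713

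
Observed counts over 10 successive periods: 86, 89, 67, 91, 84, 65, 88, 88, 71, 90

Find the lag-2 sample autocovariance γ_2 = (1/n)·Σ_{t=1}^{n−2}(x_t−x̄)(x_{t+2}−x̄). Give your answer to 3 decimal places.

-28.892

Mean x̄ = (86 + 89 + 67 + 91 + 84 + 65 + 88 + 88 + 71 + 90)/10 = 81.9000
Σ_{t=1}^{8}(x_t−x̄)(x_{t+2}−x̄) = -288.9200
γ_2 = -288.9200 / 10 = -28.892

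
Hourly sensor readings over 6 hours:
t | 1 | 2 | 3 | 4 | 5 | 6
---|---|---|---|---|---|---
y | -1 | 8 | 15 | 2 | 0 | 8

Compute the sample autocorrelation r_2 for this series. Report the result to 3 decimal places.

-0.697

Mean ȳ = (-1 + 8 + 15 + 2 + 0 + 8)/6 = 5.3333
Deviations from mean: -6.3333, 2.6667, 9.6667, -3.3333, -5.3333, 2.6667
Σ(y_t−ȳ)(y_{t+2}−ȳ) = (-61.2222) + (-8.8889) + (-51.5556) + (-8.8889) = -130.5556
Denominator Σ(y_t−ȳ)² = 187.3333
r_2 = -130.5556 / 187.3333 = -0.697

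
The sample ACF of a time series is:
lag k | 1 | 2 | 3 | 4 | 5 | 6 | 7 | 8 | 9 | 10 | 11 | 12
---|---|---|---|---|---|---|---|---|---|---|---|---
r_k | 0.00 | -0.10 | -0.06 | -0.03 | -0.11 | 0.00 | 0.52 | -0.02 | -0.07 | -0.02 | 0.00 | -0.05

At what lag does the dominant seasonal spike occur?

7

The largest autocorrelation is r_7 = 0.52; the remaining lags stay at or below 0.00.
The dominant spike at lag 7 indicates a seasonal period of 7.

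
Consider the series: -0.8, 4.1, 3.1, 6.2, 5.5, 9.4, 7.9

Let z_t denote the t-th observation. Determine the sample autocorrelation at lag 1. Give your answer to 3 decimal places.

Mean z̄ = (-0.8 + 4.1 + 3.1 + 6.2 + 5.5 + 9.4 + 7.9)/7 = 5.0571
Deviations from mean: -5.8571, -0.9571, -1.9571, 1.1429, 0.4429, 4.3429, 2.8429
Numerator Σ_{t=1}^{6}(z_t−z̄)(z_{t+1}−z̄) = 20.0182
Denominator Σ(z_t−z̄)² = 67.4971
r_1 = 20.0182 / 67.4971 = 0.297

0.297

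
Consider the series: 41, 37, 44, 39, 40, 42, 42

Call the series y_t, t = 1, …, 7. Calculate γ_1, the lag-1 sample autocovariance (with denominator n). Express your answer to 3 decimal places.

-2.420

Mean ȳ = (41 + 37 + 44 + 39 + 40 + 42 + 42)/7 = 40.7143
Deviations: 0.2857, -3.7143, 3.2857, -1.7143, -0.7143, 1.2857, 1.2857
Σ_{t=1}^{6}(y_t−ȳ)(y_{t+1}−ȳ) = -16.9388
γ_1 = -16.9388 / 7 = -2.420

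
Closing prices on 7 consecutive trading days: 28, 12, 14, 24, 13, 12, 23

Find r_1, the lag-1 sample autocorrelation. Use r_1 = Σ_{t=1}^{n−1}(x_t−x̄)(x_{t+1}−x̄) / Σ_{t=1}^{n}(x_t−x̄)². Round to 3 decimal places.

-0.328

Mean x̄ = (28 + 12 + 14 + 24 + 13 + 12 + 23)/7 = 18.0000
Deviations from mean: 10.0000, -6.0000, -4.0000, 6.0000, -5.0000, -6.0000, 5.0000
Σ(x_t−x̄)(x_{t+1}−x̄) = (-60.0000) + (24.0000) + (-24.0000) + (-30.0000) + (30.0000) + (-30.0000) = -90.0000
Denominator Σ(x_t−x̄)² = 274.0000
r_1 = -90.0000 / 274.0000 = -0.328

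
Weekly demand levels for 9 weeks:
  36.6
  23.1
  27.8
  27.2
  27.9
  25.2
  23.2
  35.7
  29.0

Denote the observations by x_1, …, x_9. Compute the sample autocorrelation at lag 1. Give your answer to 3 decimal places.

Mean x̄ = (36.6 + 23.1 + 27.8 + 27.2 + 27.9 + 25.2 + 23.2 + 35.7 + 29.0)/9 = 28.4111
Numerator Σ_{t=1}^{8}(x_t−x̄)(x_{t+1}−x̄) = -54.2035
Denominator Σ(x_t−x̄)² = 188.3089
r_1 = -54.2035 / 188.3089 = -0.288

-0.288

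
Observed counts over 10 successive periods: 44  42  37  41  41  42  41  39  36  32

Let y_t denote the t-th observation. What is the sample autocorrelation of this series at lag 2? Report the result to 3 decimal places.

-0.070

Mean ȳ = (44 + 42 + 37 + 41 + 41 + 42 + 41 + 39 + 36 + 32)/10 = 39.5000
Numerator Σ_{t=1}^{8}(y_t−ȳ)(y_{t+2}−ȳ) = -8.0000
Denominator Σ(y_t−ȳ)² = 114.5000
r_2 = -8.0000 / 114.5000 = -0.070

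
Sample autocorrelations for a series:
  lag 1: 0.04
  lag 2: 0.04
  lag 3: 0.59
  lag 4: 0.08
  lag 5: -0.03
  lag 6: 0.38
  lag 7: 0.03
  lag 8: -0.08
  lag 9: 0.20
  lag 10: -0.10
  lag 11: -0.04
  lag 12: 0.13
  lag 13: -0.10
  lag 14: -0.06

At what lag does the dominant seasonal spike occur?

The largest autocorrelation is r_3 = 0.59, with weaker echoes at lags 6 (0.38) and 9 (0.20); the remaining lags stay at or below 0.13.
The dominant spike at lag 3 indicates a seasonal period of 3.

3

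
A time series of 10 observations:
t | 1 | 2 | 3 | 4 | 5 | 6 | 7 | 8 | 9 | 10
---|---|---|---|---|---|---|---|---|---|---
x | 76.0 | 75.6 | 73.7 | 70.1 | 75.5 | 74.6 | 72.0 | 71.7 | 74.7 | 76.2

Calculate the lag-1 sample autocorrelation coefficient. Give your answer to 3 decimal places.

0.059

Mean x̄ = (76.0 + 75.6 + 73.7 + 70.1 + 75.5 + 74.6 + 72.0 + 71.7 + 74.7 + 76.2)/10 = 74.0100
Numerator Σ_{t=1}^{9}(x_t−x̄)(x_{t+1}−x̄) = 2.3109
Denominator Σ(x_t−x̄)² = 39.0890
r_1 = 2.3109 / 39.0890 = 0.059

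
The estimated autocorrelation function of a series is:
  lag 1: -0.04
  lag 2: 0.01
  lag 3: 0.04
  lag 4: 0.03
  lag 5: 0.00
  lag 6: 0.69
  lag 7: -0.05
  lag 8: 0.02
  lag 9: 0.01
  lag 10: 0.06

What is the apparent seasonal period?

6

The largest autocorrelation is r_6 = 0.69; the remaining lags stay at or below 0.06.
The dominant spike at lag 6 indicates a seasonal period of 6.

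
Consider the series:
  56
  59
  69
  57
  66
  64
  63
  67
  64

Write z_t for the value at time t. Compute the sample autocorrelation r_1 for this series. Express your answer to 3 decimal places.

Mean z̄ = (56 + 59 + 69 + 57 + 66 + 64 + 63 + 67 + 64)/9 = 62.7778
Numerator Σ_{t=1}^{8}(z_t−z̄)(z_{t+1}−z̄) = -42.1605
Denominator Σ(z_t−z̄)² = 163.5556
r_1 = -42.1605 / 163.5556 = -0.258

-0.258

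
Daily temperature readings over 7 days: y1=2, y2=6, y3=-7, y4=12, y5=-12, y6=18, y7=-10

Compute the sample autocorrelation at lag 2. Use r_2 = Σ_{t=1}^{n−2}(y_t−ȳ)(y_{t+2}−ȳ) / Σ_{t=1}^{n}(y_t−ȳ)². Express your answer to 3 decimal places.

0.613

Mean ȳ = (2 + 6 − 7 + 12 − 12 + 18 − 10)/7 = 1.2857
Deviations from mean: 0.7143, 4.7143, -8.2857, 10.7143, -13.2857, 16.7143, -11.2857
Numerator Σ_{t=1}^{5}(y_t−ȳ)(y_{t+2}−ȳ) = 483.6939
Denominator Σ(y_t−ȳ)² = 789.4286
r_2 = 483.6939 / 789.4286 = 0.613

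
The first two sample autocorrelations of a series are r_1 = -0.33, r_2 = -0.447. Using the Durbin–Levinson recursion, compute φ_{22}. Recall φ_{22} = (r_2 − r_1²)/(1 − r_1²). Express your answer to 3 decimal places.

-0.624

φ_{22} = (r_2 − r_1²) / (1 − r_1²)
r_1² = (-0.33)² = 0.1089
Numerator = -0.447 − 0.1089 = -0.5559; denominator = 1 − 0.1089 = 0.8911
φ_{22} = -0.5559 / 0.8911 = -0.624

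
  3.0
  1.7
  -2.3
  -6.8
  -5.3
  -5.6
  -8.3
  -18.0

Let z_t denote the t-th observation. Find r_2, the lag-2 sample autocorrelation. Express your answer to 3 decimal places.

0.062

Mean z̄ = (3.0 + 1.7 − 2.3 − 6.8 − 5.3 − 5.6 − 8.3 − 18.0)/8 = -5.2000
Deviations from mean: 8.2000, 6.9000, 2.9000, -1.6000, -0.1000, -0.4000, -3.1000, -12.8000
Numerator Σ_{t=1}^{6}(z_t−z̄)(z_{t+2}−z̄) = 18.5200
Denominator Σ(z_t−z̄)² = 299.4400
r_2 = 18.5200 / 299.4400 = 0.062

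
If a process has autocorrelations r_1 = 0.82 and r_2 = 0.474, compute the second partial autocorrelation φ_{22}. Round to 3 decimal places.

-0.606

φ_{22} = (r_2 − r_1²) / (1 − r_1²)
r_1² = (0.82)² = 0.6724
Numerator = 0.474 − 0.6724 = -0.1984; denominator = 1 − 0.6724 = 0.3276
φ_{22} = -0.1984 / 0.3276 = -0.606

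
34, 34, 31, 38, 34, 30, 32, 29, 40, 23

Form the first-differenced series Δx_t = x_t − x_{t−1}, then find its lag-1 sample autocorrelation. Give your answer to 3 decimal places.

First differences Δx: 0, -3, 7, -4, -4, 2, -3, 11, -17
Mean of differences = -1.2222
Numerator Σ(Δx_t−Δx̄)(Δx_{t+1}−Δx̄) = -261.1605
Denominator Σ(Δx_t−Δx̄)² = 499.5556
r_1(Δx) = -261.1605 / 499.5556 = -0.523

-0.523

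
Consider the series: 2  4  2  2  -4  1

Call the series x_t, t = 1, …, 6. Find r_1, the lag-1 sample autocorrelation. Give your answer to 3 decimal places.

Mean x̄ = (2 + 4 + 2 + 2 − 4 + 1)/6 = 1.1667
Numerator Σ_{t=1}^{5}(x_t−x̄)(x_{t+1}−x̄) = 1.9722
Denominator Σ(x_t−x̄)² = 36.8333
r_1 = 1.9722 / 36.8333 = 0.054

0.054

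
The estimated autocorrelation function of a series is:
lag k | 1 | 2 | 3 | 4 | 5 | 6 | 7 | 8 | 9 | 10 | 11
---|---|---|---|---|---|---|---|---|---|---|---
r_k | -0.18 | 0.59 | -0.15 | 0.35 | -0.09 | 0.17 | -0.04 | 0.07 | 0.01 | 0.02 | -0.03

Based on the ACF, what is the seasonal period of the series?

2

The largest autocorrelation is r_2 = 0.59, with weaker echoes at lags 4 (0.35) and 6 (0.17); the remaining lags stay at or below 0.07.
The dominant spike at lag 2 indicates a seasonal period of 2.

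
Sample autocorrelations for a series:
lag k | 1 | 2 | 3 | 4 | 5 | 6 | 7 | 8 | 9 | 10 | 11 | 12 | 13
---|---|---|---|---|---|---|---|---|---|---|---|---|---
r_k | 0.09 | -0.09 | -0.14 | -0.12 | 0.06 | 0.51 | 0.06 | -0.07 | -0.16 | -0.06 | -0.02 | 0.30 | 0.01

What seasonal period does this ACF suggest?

The largest autocorrelation is r_6 = 0.51, with a weaker echo at lag 12 (0.30); the remaining lags stay at or below 0.09.
The dominant spike at lag 6 indicates a seasonal period of 6.

6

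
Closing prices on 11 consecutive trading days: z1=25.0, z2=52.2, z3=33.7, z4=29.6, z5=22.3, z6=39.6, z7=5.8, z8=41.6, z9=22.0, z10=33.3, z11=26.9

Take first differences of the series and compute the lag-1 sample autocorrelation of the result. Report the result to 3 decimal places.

First differences Δz: 27.2, -18.5, -4.1, -7.3, 17.3, -33.8, 35.8, -19.6, 11.3, -6.4
Mean of differences = 0.1900
Numerator Σ(Δz_t−Δz̄)(Δz_{t+1}−Δz̄) = -3310.4151
Denominator Σ(Δz_t−Δz̄)² = 4428.0090
r_1(Δz) = -3310.4151 / 4428.0090 = -0.748

-0.748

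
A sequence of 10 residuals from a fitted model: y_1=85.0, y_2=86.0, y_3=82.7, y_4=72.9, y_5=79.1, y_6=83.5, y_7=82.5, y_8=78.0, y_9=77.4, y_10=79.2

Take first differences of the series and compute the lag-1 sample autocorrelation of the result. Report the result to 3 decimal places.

-0.046

First differences Δy: 1.0, -3.3, -9.8, 6.2, 4.4, -1.0, -4.5, -0.6, 1.8
Mean of differences = -0.6444
Numerator Σ(Δy_t−Δȳ)(Δy_{t+1}−Δȳ) = -8.6775
Denominator Σ(Δy_t−Δȳ)² = 186.8422
r_1(Δy) = -8.6775 / 186.8422 = -0.046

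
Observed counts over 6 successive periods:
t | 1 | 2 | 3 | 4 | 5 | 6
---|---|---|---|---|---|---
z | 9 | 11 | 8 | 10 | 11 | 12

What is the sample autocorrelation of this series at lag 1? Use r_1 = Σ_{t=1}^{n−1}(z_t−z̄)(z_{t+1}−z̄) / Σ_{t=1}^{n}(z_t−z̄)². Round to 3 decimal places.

-0.095

Mean z̄ = (9 + 11 + 8 + 10 + 11 + 12)/6 = 10.1667
Deviations from mean: -1.1667, 0.8333, -2.1667, -0.1667, 0.8333, 1.8333
Numerator Σ_{t=1}^{5}(z_t−z̄)(z_{t+1}−z̄) = -1.0278
Denominator Σ(z_t−z̄)² = 10.8333
r_1 = -1.0278 / 10.8333 = -0.095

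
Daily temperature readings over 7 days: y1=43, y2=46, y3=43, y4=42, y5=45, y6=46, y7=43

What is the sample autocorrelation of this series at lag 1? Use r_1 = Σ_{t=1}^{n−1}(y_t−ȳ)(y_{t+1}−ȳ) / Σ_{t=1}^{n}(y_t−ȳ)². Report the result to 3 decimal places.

-0.250

Mean ȳ = (43 + 46 + 43 + 42 + 45 + 46 + 43)/7 = 44.0000
Deviations from mean: -1.0000, 2.0000, -1.0000, -2.0000, 1.0000, 2.0000, -1.0000
Σ(y_t−ȳ)(y_{t+1}−ȳ) = (-2.0000) + (-2.0000) + (2.0000) + (-2.0000) + (2.0000) + (-2.0000) = -4.0000
Denominator Σ(y_t−ȳ)² = 16.0000
r_1 = -4.0000 / 16.0000 = -0.250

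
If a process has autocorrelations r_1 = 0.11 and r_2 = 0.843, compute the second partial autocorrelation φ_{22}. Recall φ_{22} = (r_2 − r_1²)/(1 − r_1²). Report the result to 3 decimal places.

φ_{22} = (r_2 − r_1²) / (1 − r_1²)
r_1² = (0.11)² = 0.0121
Numerator = 0.843 − 0.0121 = 0.8309; denominator = 1 − 0.0121 = 0.9879
φ_{22} = 0.8309 / 0.9879 = 0.841

0.841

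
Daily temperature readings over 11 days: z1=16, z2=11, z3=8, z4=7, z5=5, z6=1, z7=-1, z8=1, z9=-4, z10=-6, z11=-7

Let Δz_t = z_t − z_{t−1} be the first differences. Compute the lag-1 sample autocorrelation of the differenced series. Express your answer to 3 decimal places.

First differences Δz: -5, -3, -1, -2, -4, -2, 2, -5, -2, -1
Mean of differences = -2.3000
Numerator Σ(Δz_t−Δz̄)(Δz_{t+1}−Δz̄) = -10.3900
Denominator Σ(Δz_t−Δz̄)² = 40.1000
r_1(Δz) = -10.3900 / 40.1000 = -0.259

-0.259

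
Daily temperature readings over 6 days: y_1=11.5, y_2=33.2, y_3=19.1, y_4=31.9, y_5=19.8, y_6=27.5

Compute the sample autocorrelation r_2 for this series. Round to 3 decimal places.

Mean ȳ = (11.5 + 33.2 + 19.1 + 31.9 + 19.8 + 27.5)/6 = 23.8333
Σ(y_t−ȳ)(y_{t+2}−ȳ) = (58.3778) + (75.5578) + (19.0911) + (29.5778) = 182.6044
Denominator Σ(y_t−ȳ)² = 357.0333
r_2 = 182.6044 / 357.0333 = 0.511

0.511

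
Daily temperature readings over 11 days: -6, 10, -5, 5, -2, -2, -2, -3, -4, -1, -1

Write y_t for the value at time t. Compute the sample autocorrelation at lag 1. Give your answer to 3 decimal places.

-0.556

Mean ȳ = (-6 + 10 − 5 + 5 − 2 − 2 − 2 − 3 − 4 − 1 − 1)/11 = -1.0000
Numerator Σ_{t=1}^{10}(y_t−ȳ)(y_{t+1}−ȳ) = -119.0000
Denominator Σ(y_t−ȳ)² = 214.0000
r_1 = -119.0000 / 214.0000 = -0.556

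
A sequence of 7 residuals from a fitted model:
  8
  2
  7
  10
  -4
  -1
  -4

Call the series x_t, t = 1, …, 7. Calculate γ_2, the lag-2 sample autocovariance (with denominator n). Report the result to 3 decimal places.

1.050

Mean x̄ = (8 + 2 + 7 + 10 − 4 − 1 − 4)/7 = 2.5714
Deviations: 5.4286, -0.5714, 4.4286, 7.4286, -6.5714, -3.5714, -6.5714
Σ_{t=1}^{5}(x_t−x̄)(x_{t+2}−x̄) = 7.3469
γ_2 = 7.3469 / 7 = 1.050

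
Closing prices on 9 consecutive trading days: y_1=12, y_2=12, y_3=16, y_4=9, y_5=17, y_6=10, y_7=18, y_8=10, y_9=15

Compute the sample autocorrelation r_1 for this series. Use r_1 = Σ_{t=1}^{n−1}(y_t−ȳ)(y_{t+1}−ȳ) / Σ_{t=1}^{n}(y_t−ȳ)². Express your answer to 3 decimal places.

Mean ȳ = (12 + 12 + 16 + 9 + 17 + 10 + 18 + 10 + 15)/9 = 13.2222
Numerator Σ_{t=1}^{8}(y_t−ȳ)(y_{t+1}−ȳ) = -78.2716
Denominator Σ(y_t−ȳ)² = 89.5556
r_1 = -78.2716 / 89.5556 = -0.874

-0.874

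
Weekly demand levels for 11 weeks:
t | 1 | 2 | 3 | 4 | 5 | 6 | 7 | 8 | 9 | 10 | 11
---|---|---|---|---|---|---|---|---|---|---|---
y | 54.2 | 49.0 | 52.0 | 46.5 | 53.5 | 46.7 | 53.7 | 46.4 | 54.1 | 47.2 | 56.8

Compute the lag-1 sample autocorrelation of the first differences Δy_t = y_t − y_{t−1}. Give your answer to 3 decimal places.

First differences Δy: -5.2, 3.0, -5.5, 7.0, -6.8, 7.0, -7.3, 7.7, -6.9, 9.6
Mean of differences = 0.2600
Numerator Σ(Δy_t−Δȳ)(Δy_{t+1}−Δȳ) = -392.0796
Denominator Σ(Δy_t−Δȳ)² = 462.2040
r_1(Δy) = -392.0796 / 462.2040 = -0.848

-0.848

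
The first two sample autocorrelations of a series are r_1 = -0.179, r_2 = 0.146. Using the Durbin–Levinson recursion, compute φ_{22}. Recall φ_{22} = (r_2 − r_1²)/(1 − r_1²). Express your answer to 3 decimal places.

φ_{22} = (r_2 − r_1²) / (1 − r_1²)
r_1² = (-0.179)² = 0.032041
Numerator = 0.146 − 0.0320 = 0.1140; denominator = 1 − 0.0320 = 0.9680
φ_{22} = 0.1140 / 0.9680 = 0.118

0.118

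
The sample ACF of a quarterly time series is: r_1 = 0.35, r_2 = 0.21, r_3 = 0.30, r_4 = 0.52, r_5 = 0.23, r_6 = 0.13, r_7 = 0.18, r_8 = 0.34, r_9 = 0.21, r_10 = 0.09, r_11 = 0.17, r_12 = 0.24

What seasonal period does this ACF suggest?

4

The largest autocorrelation is r_4 = 0.52; the remaining lags stay at or below 0.35. The elevated value at lag 1 (0.35), dropping to 0.21 at lag 2, reflects decaying short-term dependence rather than seasonality.
The dominant spike at lag 4 indicates a seasonal period of 4.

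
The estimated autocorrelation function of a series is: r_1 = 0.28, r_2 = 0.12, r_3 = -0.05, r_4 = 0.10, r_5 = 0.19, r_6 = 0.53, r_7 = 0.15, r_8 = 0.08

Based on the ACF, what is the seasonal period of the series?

The largest autocorrelation is r_6 = 0.53; the remaining lags stay at or below 0.28. The elevated value at lag 1 (0.28), dropping to 0.12 at lag 2, reflects decaying short-term dependence rather than seasonality.
The dominant spike at lag 6 indicates a seasonal period of 6.

6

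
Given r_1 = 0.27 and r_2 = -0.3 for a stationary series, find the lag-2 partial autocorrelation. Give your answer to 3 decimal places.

-0.402

φ_{22} = (r_2 − r_1²) / (1 − r_1²)
r_1² = (0.27)² = 0.0729
Numerator = -0.3 − 0.0729 = -0.3729; denominator = 1 − 0.0729 = 0.9271
φ_{22} = -0.3729 / 0.9271 = -0.402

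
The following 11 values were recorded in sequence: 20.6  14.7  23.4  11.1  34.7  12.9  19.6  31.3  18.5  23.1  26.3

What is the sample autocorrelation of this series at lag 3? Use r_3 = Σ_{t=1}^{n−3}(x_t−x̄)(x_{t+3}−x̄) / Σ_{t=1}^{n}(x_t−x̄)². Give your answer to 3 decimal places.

Mean x̄ = (20.6 + 14.7 + 23.4 + 11.1 + 34.7 + 12.9 + 19.6 + 31.3 + 18.5 + 23.1 + 26.3)/11 = 21.4727
Numerator Σ_{t=1}^{8}(x_t−x̄)(x_{t+3}−x̄) = 122.2350
Denominator Σ(x_t−x̄)² = 541.2618
r_3 = 122.2350 / 541.2618 = 0.226

0.226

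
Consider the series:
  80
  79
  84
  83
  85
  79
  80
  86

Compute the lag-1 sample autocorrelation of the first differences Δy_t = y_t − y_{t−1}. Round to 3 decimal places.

First differences Δy: -1, 5, -1, 2, -6, 1, 6
Mean of differences = 0.8571
Numerator Σ(Δy_t−Δȳ)(Δy_{t+1}−Δȳ) = -25.5918
Denominator Σ(Δy_t−Δȳ)² = 98.8571
r_1(Δy) = -25.5918 / 98.8571 = -0.259

-0.259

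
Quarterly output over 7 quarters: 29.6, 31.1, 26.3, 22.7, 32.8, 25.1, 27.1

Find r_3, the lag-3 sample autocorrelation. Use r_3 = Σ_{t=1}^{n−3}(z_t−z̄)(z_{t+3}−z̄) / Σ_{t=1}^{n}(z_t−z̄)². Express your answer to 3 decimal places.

0.200

Mean z̄ = (29.6 + 31.1 + 26.3 + 22.7 + 32.8 + 25.1 + 27.1)/7 = 27.8143
Deviations from mean: 1.7857, 3.2857, -1.5143, -5.1143, 4.9857, -2.7143, -0.7143
Σ(z_t−z̄)(z_{t+3}−z̄) = (-9.1327) + (16.3816) + (4.1102) + (3.6531) = 15.0122
Denominator Σ(z_t−z̄)² = 75.1686
r_3 = 15.0122 / 75.1686 = 0.200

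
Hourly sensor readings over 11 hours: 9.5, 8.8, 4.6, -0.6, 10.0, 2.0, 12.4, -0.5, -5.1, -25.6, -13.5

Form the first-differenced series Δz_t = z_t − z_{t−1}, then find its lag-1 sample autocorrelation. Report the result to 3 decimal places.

-0.496

First differences Δz: -0.7, -4.2, -5.2, 10.6, -8.0, 10.4, -12.9, -4.6, -20.5, 12.1
Mean of differences = -2.3000
Numerator Σ(Δz_t−Δz̄)(Δz_{t+1}−Δz̄) = -511.3200
Denominator Σ(Δz_t−Δz̄)² = 1031.0200
r_1(Δz) = -511.3200 / 1031.0200 = -0.496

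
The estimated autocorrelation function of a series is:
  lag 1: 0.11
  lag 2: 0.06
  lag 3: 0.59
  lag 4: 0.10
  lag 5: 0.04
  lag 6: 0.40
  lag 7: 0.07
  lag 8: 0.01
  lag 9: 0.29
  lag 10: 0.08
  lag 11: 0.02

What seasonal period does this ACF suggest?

The largest autocorrelation is r_3 = 0.59, with weaker echoes at lags 6 (0.40) and 9 (0.29); the remaining lags stay at or below 0.11.
The dominant spike at lag 3 indicates a seasonal period of 3.

3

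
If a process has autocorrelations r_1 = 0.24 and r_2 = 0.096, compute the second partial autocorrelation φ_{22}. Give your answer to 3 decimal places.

φ_{22} = (r_2 − r_1²) / (1 − r_1²)
r_1² = (0.24)² = 0.0576
Numerator = 0.096 − 0.0576 = 0.0384; denominator = 1 − 0.0576 = 0.9424
φ_{22} = 0.0384 / 0.9424 = 0.041

0.041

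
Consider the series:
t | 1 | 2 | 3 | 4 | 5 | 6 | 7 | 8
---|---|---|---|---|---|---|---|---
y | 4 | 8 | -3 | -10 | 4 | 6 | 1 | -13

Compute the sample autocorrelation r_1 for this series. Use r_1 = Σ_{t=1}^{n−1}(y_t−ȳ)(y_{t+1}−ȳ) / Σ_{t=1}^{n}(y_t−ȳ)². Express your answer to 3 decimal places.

0.042

Mean ȳ = (4 + 8 − 3 − 10 + 4 + 6 + 1 − 13)/8 = -0.3750
Numerator Σ_{t=1}^{7}(y_t−ȳ)(y_{t+1}−ȳ) = 17.1094
Denominator Σ(y_t−ȳ)² = 409.8750
r_1 = 17.1094 / 409.8750 = 0.042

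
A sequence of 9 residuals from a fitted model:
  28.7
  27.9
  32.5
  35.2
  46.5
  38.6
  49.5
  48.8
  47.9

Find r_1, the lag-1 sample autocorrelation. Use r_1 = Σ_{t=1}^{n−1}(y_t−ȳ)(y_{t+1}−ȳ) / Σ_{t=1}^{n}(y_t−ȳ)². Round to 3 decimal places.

0.579

Mean ȳ = (28.7 + 27.9 + 32.5 + 35.2 + 46.5 + 38.6 + 49.5 + 48.8 + 47.9)/9 = 39.5111
Numerator Σ_{t=1}^{8}(y_t−ȳ)(y_{t+1}−ȳ) = 362.2721
Denominator Σ(y_t−ȳ)² = 625.5489
r_1 = 362.2721 / 625.5489 = 0.579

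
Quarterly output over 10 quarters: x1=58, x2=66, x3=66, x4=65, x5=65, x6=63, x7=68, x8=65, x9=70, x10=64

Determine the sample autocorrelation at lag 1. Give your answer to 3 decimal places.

Mean x̄ = (58 + 66 + 66 + 65 + 65 + 63 + 68 + 65 + 70 + 64)/10 = 65.0000
Numerator Σ_{t=1}^{9}(x_t−x̄)(x_{t+1}−x̄) = -17.0000
Denominator Σ(x_t−x̄)² = 90.0000
r_1 = -17.0000 / 90.0000 = -0.189

-0.189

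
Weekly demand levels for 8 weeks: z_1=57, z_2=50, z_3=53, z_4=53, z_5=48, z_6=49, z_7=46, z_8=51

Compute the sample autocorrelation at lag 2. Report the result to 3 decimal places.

Mean z̄ = (57 + 50 + 53 + 53 + 48 + 49 + 46 + 51)/8 = 50.8750
Deviations from mean: 6.1250, -0.8750, 2.1250, 2.1250, -2.8750, -1.8750, -4.8750, 0.1250
Σ(z_t−z̄)(z_{t+2}−z̄) = (13.0156) + (-1.8594) + (-6.1094) + (-3.9844) + (14.0156) + (-0.2344) = 14.8438
Denominator Σ(z_t−z̄)² = 82.8750
r_2 = 14.8438 / 82.8750 = 0.179

0.179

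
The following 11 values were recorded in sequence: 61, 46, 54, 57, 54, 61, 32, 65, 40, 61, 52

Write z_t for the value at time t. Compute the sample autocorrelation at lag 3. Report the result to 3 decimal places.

Mean z̄ = (61 + 46 + 54 + 57 + 54 + 61 + 32 + 65 + 40 + 61 + 52)/11 = 53.0000
Numerator Σ_{t=1}^{8}(z_t−z̄)(z_{t+3}−z̄) = -323.0000
Denominator Σ(z_t−z̄)² = 1014.0000
r_3 = -323.0000 / 1014.0000 = -0.319

-0.319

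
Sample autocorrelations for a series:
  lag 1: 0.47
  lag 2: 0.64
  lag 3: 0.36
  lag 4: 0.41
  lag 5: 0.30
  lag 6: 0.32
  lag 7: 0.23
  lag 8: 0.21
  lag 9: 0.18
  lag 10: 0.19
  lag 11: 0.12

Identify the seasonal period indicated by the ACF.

The largest autocorrelation is r_2 = 0.64; the remaining lags stay at or below 0.47.
The dominant spike at lag 2 indicates a seasonal period of 2.

2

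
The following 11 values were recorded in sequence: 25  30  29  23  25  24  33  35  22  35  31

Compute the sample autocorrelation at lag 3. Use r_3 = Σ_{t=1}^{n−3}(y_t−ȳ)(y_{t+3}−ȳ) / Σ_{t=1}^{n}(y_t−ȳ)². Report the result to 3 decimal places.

Mean ȳ = (25 + 30 + 29 + 23 + 25 + 24 + 33 + 35 + 22 + 35 + 31)/11 = 28.3636
Numerator Σ_{t=1}^{8}(y_t−ȳ)(y_{t+3}−ȳ) = 38.6033
Denominator Σ(y_t−ȳ)² = 230.5455
r_3 = 38.6033 / 230.5455 = 0.167

0.167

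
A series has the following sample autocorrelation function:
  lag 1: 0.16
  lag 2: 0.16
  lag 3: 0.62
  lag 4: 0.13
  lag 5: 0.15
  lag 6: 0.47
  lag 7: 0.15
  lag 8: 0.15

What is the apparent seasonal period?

3

The largest autocorrelation is r_3 = 0.62, with a weaker echo at lag 6 (0.47); the remaining lags stay at or below 0.16.
The dominant spike at lag 3 indicates a seasonal period of 3.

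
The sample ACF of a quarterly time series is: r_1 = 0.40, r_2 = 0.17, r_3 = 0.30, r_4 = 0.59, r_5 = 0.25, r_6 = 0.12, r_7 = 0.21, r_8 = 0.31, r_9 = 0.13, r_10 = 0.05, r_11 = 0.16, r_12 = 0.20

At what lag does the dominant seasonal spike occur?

The largest autocorrelation is r_4 = 0.59; the remaining lags stay at or below 0.40. The elevated value at lag 1 (0.40), dropping to 0.17 at lag 2, reflects decaying short-term dependence rather than seasonality.
The dominant spike at lag 4 indicates a seasonal period of 4.

4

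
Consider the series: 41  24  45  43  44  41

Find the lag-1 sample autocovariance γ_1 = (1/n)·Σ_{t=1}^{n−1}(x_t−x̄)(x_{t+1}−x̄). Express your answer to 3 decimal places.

Mean x̄ = (41 + 24 + 45 + 43 + 44 + 41)/6 = 39.6667
Σ_{t=1}^{5}(x_t−x̄)(x_{t+1}−x̄) = -66.4444
γ_1 = -66.4444 / 6 = -11.074

-11.074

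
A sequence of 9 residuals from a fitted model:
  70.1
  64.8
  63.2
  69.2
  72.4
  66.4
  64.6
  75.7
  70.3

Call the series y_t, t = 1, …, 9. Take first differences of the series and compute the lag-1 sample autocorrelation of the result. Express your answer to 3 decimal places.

First differences Δy: -5.3, -1.6, 6.0, 3.2, -6.0, -1.8, 11.1, -5.4
Mean of differences = 0.0250
Numerator Σ(Δy_t−Δȳ)(Δy_{t+1}−Δȳ) = -70.5131
Denominator Σ(Δy_t−Δȳ)² = 268.4950
r_1(Δy) = -70.5131 / 268.4950 = -0.263

-0.263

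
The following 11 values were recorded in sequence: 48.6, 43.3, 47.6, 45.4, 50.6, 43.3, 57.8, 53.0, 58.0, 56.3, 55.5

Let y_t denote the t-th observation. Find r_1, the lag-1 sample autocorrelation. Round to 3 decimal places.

0.332

Mean ȳ = (48.6 + 43.3 + 47.6 + 45.4 + 50.6 + 43.3 + 57.8 + 53.0 + 58.0 + 56.3 + 55.5)/11 = 50.8545
Numerator Σ_{t=1}^{10}(y_t−ȳ)(y_{t+1}−ȳ) = 104.6507
Denominator Σ(y_t−ȳ)² = 314.7673
r_1 = 104.6507 / 314.7673 = 0.332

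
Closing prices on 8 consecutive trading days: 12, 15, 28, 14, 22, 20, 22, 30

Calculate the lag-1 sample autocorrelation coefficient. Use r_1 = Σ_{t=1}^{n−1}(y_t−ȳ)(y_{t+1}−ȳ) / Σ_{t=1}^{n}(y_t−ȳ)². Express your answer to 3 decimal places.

Mean ȳ = (12 + 15 + 28 + 14 + 22 + 20 + 22 + 30)/8 = 20.3750
Deviations from mean: -8.3750, -5.3750, 7.6250, -6.3750, 1.6250, -0.3750, 1.6250, 9.6250
Numerator Σ_{t=1}^{7}(y_t−ȳ)(y_{t+1}−ȳ) = -40.5156
Denominator Σ(y_t−ȳ)² = 295.8750
r_1 = -40.5156 / 295.8750 = -0.137

-0.137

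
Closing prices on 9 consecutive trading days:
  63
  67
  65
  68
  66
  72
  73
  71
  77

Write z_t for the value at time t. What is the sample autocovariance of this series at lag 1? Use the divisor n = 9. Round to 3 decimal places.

Mean z̄ = (63 + 67 + 65 + 68 + 66 + 72 + 73 + 71 + 77)/9 = 69.1111
Σ_{t=1}^{8}(z_t−z̄)(z_{t+1}−z̄) = 54.0988
γ_1 = 54.0988 / 9 = 6.011

6.011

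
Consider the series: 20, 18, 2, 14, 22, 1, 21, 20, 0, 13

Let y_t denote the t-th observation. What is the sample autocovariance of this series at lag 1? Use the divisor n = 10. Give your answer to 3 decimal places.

Mean ȳ = (20 + 18 + 2 + 14 + 22 + 1 + 21 + 20 + 0 + 13)/10 = 13.1000
Σ_{t=1}^{9}(y_t−ȳ)(y_{t+1}−ȳ) = -260.4100
γ_1 = -260.4100 / 10 = -26.041

-26.041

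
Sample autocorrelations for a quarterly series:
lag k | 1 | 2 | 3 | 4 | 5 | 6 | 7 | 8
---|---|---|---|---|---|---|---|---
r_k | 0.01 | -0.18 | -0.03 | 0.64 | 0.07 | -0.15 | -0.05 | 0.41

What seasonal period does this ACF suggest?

4

The largest autocorrelation is r_4 = 0.64, with a weaker echo at lag 8 (0.41); the remaining lags stay at or below 0.07.
The dominant spike at lag 4 indicates a seasonal period of 4.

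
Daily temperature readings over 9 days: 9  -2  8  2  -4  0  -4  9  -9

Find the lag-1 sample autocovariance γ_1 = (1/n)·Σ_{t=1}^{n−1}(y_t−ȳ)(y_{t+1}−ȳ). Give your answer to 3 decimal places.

Mean ȳ = (9 − 2 + 8 + 2 − 4 + 0 − 4 + 9 − 9)/9 = 1.0000
Σ_{t=1}^{8}(y_t−ȳ)(y_{t+1}−ȳ) = -153.0000
γ_1 = -153.0000 / 9 = -17.000

-17.000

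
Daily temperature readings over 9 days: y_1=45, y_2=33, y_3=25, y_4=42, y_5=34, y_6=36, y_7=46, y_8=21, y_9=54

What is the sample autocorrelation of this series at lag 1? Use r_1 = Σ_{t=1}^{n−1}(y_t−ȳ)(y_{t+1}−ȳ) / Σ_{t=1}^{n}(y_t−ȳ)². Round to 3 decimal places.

-0.536

Mean ȳ = (45 + 33 + 25 + 42 + 34 + 36 + 46 + 21 + 54)/9 = 37.3333
Numerator Σ_{t=1}^{8}(y_t−ȳ)(y_{t+1}−ȳ) = -473.7778
Denominator Σ(y_t−ȳ)² = 884.0000
r_1 = -473.7778 / 884.0000 = -0.536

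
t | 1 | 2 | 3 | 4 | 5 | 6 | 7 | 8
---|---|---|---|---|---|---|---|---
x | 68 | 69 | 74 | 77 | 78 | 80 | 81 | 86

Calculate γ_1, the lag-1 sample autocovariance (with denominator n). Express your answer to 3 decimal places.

18.217

Mean x̄ = (68 + 69 + 74 + 77 + 78 + 80 + 81 + 86)/8 = 76.6250
Deviations: -8.6250, -7.6250, -2.6250, 0.3750, 1.3750, 3.3750, 4.3750, 9.3750
Σ_{t=1}^{7}(x_t−x̄)(x_{t+1}−x̄) = 145.7344
γ_1 = 145.7344 / 8 = 18.217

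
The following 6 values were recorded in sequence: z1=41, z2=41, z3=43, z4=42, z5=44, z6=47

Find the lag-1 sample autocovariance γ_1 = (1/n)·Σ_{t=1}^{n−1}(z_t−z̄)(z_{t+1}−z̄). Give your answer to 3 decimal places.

1.167

Mean z̄ = (41 + 41 + 43 + 42 + 44 + 47)/6 = 43.0000
Σ_{t=1}^{5}(z_t−z̄)(z_{t+1}−z̄) = 7.0000
γ_1 = 7.0000 / 6 = 1.167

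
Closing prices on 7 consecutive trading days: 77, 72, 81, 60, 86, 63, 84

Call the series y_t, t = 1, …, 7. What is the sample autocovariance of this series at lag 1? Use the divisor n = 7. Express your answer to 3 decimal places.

Mean ȳ = (77 + 72 + 81 + 60 + 86 + 63 + 84)/7 = 74.7143
Deviations: 2.2857, -2.7143, 6.2857, -14.7143, 11.2857, -11.7143, 9.2857
Σ_{t=1}^{6}(y_t−ȳ)(y_{t+1}−ȳ) = -522.7959
γ_1 = -522.7959 / 7 = -74.685

-74.685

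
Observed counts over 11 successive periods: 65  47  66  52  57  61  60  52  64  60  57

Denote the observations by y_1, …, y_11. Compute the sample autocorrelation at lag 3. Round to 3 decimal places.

Mean ȳ = (65 + 47 + 66 + 52 + 57 + 61 + 60 + 52 + 64 + 60 + 57)/11 = 58.2727
Numerator Σ_{t=1}^{8}(y_t−ȳ)(y_{t+3}−ȳ) = 16.9587
Denominator Σ(y_t−ȳ)² = 360.1818
r_3 = 16.9587 / 360.1818 = 0.047

0.047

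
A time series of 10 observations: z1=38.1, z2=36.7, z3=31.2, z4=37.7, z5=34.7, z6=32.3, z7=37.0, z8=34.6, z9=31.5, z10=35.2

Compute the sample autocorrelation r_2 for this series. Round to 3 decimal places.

-0.349

Mean z̄ = (38.1 + 36.7 + 31.2 + 37.7 + 34.7 + 32.3 + 37.0 + 34.6 + 31.5 + 35.2)/10 = 34.9000
Numerator Σ_{t=1}^{8}(z_t−z̄)(z_{t+2}−z̄) = -20.2100
Denominator Σ(z_t−z̄)² = 57.9600
r_2 = -20.2100 / 57.9600 = -0.349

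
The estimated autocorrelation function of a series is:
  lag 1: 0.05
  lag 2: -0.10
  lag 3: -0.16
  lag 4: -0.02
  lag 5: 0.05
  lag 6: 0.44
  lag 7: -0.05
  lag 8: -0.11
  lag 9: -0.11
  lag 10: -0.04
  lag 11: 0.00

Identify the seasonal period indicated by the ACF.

6

The largest autocorrelation is r_6 = 0.44; the remaining lags stay at or below 0.05.
The dominant spike at lag 6 indicates a seasonal period of 6.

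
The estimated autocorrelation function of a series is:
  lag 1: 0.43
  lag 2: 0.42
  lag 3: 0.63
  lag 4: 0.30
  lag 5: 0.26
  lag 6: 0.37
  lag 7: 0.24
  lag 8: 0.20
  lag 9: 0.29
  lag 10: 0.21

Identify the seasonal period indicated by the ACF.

3

The largest autocorrelation is r_3 = 0.63; the remaining lags stay at or below 0.43. The elevated value at lag 1 (0.43), dropping to 0.42 at lag 2, reflects decaying short-term dependence rather than seasonality.
The dominant spike at lag 3 indicates a seasonal period of 3.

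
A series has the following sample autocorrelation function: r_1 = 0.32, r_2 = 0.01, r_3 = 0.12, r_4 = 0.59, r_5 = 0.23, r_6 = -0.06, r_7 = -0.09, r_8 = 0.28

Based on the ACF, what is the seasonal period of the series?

The largest autocorrelation is r_4 = 0.59; the remaining lags stay at or below 0.32. The elevated value at lag 1 (0.32), dropping to 0.01 at lag 2, reflects decaying short-term dependence rather than seasonality.
The dominant spike at lag 4 indicates a seasonal period of 4.

4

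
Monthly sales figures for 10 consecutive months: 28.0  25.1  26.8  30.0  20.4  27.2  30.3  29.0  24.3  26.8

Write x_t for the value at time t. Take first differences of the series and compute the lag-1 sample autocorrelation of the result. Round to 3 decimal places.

First differences Δx: -2.9, 1.7, 3.2, -9.6, 6.8, 3.1, -1.3, -4.7, 2.5
Mean of differences = -0.1333
Numerator Σ(Δx_t−Δx̄)(Δx_{t+1}−Δx̄) = -84.2044
Denominator Σ(Δx_t−Δx̄)² = 199.4200
r_1(Δx) = -84.2044 / 199.4200 = -0.422

-0.422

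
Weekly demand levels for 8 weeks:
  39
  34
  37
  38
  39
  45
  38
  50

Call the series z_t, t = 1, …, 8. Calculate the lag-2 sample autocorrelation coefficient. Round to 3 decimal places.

0.333

Mean z̄ = (39 + 34 + 37 + 38 + 39 + 45 + 38 + 50)/8 = 40.0000
Deviations from mean: -1.0000, -6.0000, -3.0000, -2.0000, -1.0000, 5.0000, -2.0000, 10.0000
Σ(z_t−z̄)(z_{t+2}−z̄) = (3.0000) + (12.0000) + (3.0000) + (-10.0000) + (2.0000) + (50.0000) = 60.0000
Denominator Σ(z_t−z̄)² = 180.0000
r_2 = 60.0000 / 180.0000 = 0.333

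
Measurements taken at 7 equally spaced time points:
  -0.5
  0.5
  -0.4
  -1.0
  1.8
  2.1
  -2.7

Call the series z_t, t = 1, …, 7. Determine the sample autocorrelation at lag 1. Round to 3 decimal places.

-0.220

Mean z̄ = (-0.5 + 0.5 − 0.4 − 1.0 + 1.8 + 2.1 − 2.7)/7 = -0.0286
Numerator Σ_{t=1}^{6}(z_t−z̄)(z_{t+1}−z̄) = -3.6551
Denominator Σ(z_t−z̄)² = 16.5943
r_1 = -3.6551 / 16.5943 = -0.220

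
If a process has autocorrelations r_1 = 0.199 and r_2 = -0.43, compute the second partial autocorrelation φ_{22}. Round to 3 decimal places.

-0.489

φ_{22} = (r_2 − r_1²) / (1 − r_1²)
r_1² = (0.199)² = 0.039601
Numerator = -0.43 − 0.0396 = -0.4696; denominator = 1 − 0.0396 = 0.9604
φ_{22} = -0.4696 / 0.9604 = -0.489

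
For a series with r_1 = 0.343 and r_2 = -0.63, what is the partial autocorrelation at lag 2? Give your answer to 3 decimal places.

-0.847

φ_{22} = (r_2 − r_1²) / (1 − r_1²)
r_1² = (0.343)² = 0.117649
Numerator = -0.63 − 0.1176 = -0.7476; denominator = 1 − 0.1176 = 0.8824
φ_{22} = -0.7476 / 0.8824 = -0.847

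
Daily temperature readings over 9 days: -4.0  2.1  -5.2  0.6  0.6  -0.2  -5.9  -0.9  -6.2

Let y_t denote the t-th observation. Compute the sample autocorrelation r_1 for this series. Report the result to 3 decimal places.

Mean ȳ = (-4.0 + 2.1 − 5.2 + 0.6 + 0.6 − 0.2 − 5.9 − 0.9 − 6.2)/9 = -2.1222
Numerator Σ_{t=1}^{8}(y_t−ȳ)(y_{t+1}−ȳ) = -33.5216
Denominator Σ(y_t−ȳ)² = 81.7356
r_1 = -33.5216 / 81.7356 = -0.410

-0.410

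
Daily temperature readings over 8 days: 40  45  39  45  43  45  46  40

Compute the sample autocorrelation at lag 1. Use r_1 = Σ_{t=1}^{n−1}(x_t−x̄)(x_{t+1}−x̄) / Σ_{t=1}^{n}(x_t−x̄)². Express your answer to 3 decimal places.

-0.444

Mean x̄ = (40 + 45 + 39 + 45 + 43 + 45 + 46 + 40)/8 = 42.8750
Deviations from mean: -2.8750, 2.1250, -3.8750, 2.1250, 0.1250, 2.1250, 3.1250, -2.8750
Σ(x_t−x̄)(x_{t+1}−x̄) = (-6.1094) + (-8.2344) + (-8.2344) + (0.2656) + (0.2656) + (6.6406) + (-8.9844) = -24.3906
Denominator Σ(x_t−x̄)² = 54.8750
r_1 = -24.3906 / 54.8750 = -0.444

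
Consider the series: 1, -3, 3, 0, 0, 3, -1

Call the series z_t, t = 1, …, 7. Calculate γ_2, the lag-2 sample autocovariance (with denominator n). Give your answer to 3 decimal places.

0.192

Mean z̄ = (1 − 3 + 3 + 0 + 0 + 3 − 1)/7 = 0.4286
Deviations: 0.5714, -3.4286, 2.5714, -0.4286, -0.4286, 2.5714, -1.4286
Σ_{t=1}^{5}(z_t−z̄)(z_{t+2}−z̄) = 1.3469
γ_2 = 1.3469 / 7 = 0.192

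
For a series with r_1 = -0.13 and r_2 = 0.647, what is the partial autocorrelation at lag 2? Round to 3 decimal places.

φ_{22} = (r_2 − r_1²) / (1 − r_1²)
r_1² = (-0.13)² = 0.0169
Numerator = 0.647 − 0.0169 = 0.6301; denominator = 1 − 0.0169 = 0.9831
φ_{22} = 0.6301 / 0.9831 = 0.641

0.641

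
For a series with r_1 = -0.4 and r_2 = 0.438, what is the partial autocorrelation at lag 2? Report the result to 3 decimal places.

φ_{22} = (r_2 − r_1²) / (1 − r_1²)
r_1² = (-0.4)² = 0.16
Numerator = 0.438 − 0.1600 = 0.2780; denominator = 1 − 0.1600 = 0.8400
φ_{22} = 0.2780 / 0.8400 = 0.331

0.331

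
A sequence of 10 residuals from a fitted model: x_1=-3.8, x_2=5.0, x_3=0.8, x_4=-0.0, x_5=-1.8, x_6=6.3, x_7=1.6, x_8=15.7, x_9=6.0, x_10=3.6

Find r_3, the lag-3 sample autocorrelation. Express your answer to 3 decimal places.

Mean x̄ = (-3.8 + 5.0 + 0.8 − 0.0 − 1.8 + 6.3 + 1.6 + 15.7 + 6.0 + 3.6)/10 = 3.3400
Σ(x_t−x̄)(x_{t+3}−x̄) = (23.8476) + (-8.5324) + (-7.5184) + (5.8116) + (-63.5304) + (7.8736) + (-0.4524) = -42.5008
Denominator Σ(x_t−x̄)² = 269.4640
r_3 = -42.5008 / 269.4640 = -0.158

-0.158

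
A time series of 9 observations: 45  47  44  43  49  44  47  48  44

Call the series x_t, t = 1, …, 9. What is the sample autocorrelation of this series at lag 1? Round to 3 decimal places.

-0.448

Mean x̄ = (45 + 47 + 44 + 43 + 49 + 44 + 47 + 48 + 44)/9 = 45.6667
Numerator Σ_{t=1}^{8}(x_t−x̄)(x_{t+1}−x̄) = -16.1111
Denominator Σ(x_t−x̄)² = 36.0000
r_1 = -16.1111 / 36.0000 = -0.448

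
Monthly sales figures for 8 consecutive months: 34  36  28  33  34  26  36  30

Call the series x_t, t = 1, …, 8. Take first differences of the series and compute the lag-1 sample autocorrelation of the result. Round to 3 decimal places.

-0.683

First differences Δx: 2, -8, 5, 1, -8, 10, -6
Mean of differences = -0.5714
Numerator Σ(Δx_t−Δx̄)(Δx_{t+1}−Δx̄) = -199.3265
Denominator Σ(Δx_t−Δx̄)² = 291.7143
r_1(Δx) = -199.3265 / 291.7143 = -0.683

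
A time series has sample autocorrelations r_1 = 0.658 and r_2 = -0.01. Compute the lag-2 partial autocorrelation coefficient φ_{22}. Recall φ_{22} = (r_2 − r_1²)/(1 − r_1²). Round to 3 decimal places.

-0.781

φ_{22} = (r_2 − r_1²) / (1 − r_1²)
r_1² = (0.658)² = 0.432964
Numerator = -0.01 − 0.4330 = -0.4430; denominator = 1 − 0.4330 = 0.5670
φ_{22} = -0.4430 / 0.5670 = -0.781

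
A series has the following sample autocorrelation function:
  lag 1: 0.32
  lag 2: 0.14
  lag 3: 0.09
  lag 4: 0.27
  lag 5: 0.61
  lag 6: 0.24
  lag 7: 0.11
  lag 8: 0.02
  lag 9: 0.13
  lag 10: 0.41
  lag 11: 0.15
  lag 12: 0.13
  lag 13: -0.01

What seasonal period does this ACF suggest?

5

The largest autocorrelation is r_5 = 0.61, with a weaker echo at lag 10 (0.41); the remaining lags stay at or below 0.32. The elevated value at lag 1 (0.32), dropping to 0.14 at lag 2, reflects decaying short-term dependence rather than seasonality.
The dominant spike at lag 5 indicates a seasonal period of 5.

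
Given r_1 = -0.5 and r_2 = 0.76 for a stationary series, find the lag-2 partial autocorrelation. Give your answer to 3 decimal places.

0.680

φ_{22} = (r_2 − r_1²) / (1 − r_1²)
r_1² = (-0.5)² = 0.25
Numerator = 0.76 − 0.2500 = 0.5100; denominator = 1 − 0.2500 = 0.7500
φ_{22} = 0.5100 / 0.7500 = 0.680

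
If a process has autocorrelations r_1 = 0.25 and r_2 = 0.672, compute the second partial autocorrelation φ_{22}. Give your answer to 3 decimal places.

φ_{22} = (r_2 − r_1²) / (1 − r_1²)
r_1² = (0.25)² = 0.0625
Numerator = 0.672 − 0.0625 = 0.6095; denominator = 1 − 0.0625 = 0.9375
φ_{22} = 0.6095 / 0.9375 = 0.650

0.650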